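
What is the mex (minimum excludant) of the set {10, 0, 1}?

2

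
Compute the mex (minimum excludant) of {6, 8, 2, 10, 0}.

1

0 is in the set but 1 is not, so the mex is 1.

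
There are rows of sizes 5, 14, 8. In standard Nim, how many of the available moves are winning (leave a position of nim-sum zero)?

Compute the nim-sum pairwise:
5 ⊕ 14 = 11
11 ⊕ 8 = 3
The overall nim-sum is X = 3. A row of size p has a winning move iff p XOR X < p (reduce it to p XOR X).
  5: 5 XOR 3 = 6 ≥ 5 — no move.
  14: 14 XOR 3 = 13 < 14 — winning move (to 13).
  8: 8 XOR 3 = 11 ≥ 8 — no move.
That gives 1 winning move.

1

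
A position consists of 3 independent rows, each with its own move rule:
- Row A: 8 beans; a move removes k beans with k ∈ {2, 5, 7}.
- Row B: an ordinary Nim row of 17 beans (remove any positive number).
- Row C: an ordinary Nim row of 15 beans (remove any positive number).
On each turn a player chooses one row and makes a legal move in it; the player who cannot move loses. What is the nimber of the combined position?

28

For row A, compute g(0), g(1), … with moves {2, 5, 7}:
k:     0  1  2  3  4  5  6  7  8
g(k):  0  0  1  1  0  2  1  3  2
So g(8) = 2.
Row B is a plain Nim row of size 17, so its Grundy value is 17.
Row C is a plain Nim row of size 15, so its Grundy value is 15.
By the Sprague-Grundy theorem, the Grundy value of a sum of independent games is the XOR of the component values.
Combined value = 2 ⊕ 17 ⊕ 15 = 28.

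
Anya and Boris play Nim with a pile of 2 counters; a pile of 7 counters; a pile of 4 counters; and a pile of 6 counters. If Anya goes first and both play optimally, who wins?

Anya wins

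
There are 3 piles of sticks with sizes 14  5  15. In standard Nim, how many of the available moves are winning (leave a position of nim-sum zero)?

3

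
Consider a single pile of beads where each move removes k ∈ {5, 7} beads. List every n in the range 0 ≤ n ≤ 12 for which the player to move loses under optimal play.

Build the Grundy sequence with g(k) = mex{g(k−s) : s ∈ {5, 7}, s ≤ k}:
g(0) = mex{} = 0
g(1) = mex{} = 0
g(2) = mex{} = 0
g(3) = mex{} = 0
g(4) = mex{} = 0
g(5) = mex{0} = 1
g(6) = mex{0} = 1
g(7) = mex{0} = 1
g(8) = mex{0} = 1
g(9) = mex{0} = 1
g(10) = mex{0,1} = 2
g(11) = mex{0,1} = 2
g(12) = mex{1} = 0
The P-positions (g = 0) in 0..12 are 0, 1, 2, 3, 4, 12.

0, 1, 2, 3, 4, 12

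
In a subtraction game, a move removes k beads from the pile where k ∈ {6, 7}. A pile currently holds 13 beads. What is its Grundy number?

0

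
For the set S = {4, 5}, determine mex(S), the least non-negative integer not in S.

0 is not in the set, so the mex is 0.

0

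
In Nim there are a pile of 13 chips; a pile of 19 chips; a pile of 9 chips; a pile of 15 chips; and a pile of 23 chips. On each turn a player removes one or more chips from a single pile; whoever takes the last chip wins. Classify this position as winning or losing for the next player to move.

Compute the nim-sum pairwise:
13 ^ 19 = 30
30 ^ 9 = 23
23 ^ 15 = 24
24 ^ 23 = 15
The nim-sum is 15 ≠ 0, so this is an N-position: the player to move can win.

Winning position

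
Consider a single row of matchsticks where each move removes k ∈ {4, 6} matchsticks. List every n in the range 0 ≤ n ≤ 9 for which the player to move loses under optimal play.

0, 1, 2, 3

Grundy values for subtraction set {4, 6}:
k:     0  1  2  3  4  5  6  7  8  9
g(k):  0  0  0  0  1  1  1  1  2  2
The P-positions (g = 0) in 0..9 are 0, 1, 2, 3.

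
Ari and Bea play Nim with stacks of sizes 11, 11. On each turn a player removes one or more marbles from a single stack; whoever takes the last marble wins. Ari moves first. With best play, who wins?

Nim-sum: 11 ^ 11 = 0.
The nim-sum is 0, so this is a P-position: the player to move is in a losing position under optimal play; Ari is about to move from it and so loses — Bea wins.

Bea wins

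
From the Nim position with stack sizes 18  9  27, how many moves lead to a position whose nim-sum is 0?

0

Nim-sum: 18 ^ 9 ^ 27 = 0.
The nim-sum is already 0, so every move leaves a nonzero nim-sum — there are no winning moves.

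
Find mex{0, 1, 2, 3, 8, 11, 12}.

4

The values 0, 1, 2, 3 are all present; 4 is the first non-negative integer missing from the set.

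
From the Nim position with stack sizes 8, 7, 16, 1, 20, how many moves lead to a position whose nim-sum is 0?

Nim-sum: 8 XOR 7 XOR 16 XOR 1 XOR 20 = 10.
The overall nim-sum is X = 10. A stack of size p has a winning move iff p XOR X < p (reduce it to p XOR X).
  8: 8 XOR 10 = 2 < 8 — winning move (to 2).
  7: 7 XOR 10 = 13 ≥ 7 — no move.
  16: 16 XOR 10 = 26 ≥ 16 — no move.
  1: 1 XOR 10 = 11 ≥ 1 — no move.
  20: 20 XOR 10 = 30 ≥ 20 — no move.
That gives 1 winning move.

1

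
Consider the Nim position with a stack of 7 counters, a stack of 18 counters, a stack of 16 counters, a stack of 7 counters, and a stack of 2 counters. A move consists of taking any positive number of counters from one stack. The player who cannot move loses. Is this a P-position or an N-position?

P-position

Compute the nim-sum pairwise:
7 XOR 18 = 21
21 XOR 16 = 5
5 XOR 7 = 2
2 XOR 2 = 0
The nim-sum is 0, so this is a P-position: the player to move is in a losing position under optimal play.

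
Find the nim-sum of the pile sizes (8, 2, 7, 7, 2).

8

Nim-sum: 8 ^ 2 ^ 7 ^ 7 ^ 2 = 8.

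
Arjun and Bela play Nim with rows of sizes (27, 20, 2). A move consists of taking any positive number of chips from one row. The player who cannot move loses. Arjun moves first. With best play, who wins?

Arjun wins

Compute the nim-sum pairwise:
27 XOR 20 = 15
15 XOR 2 = 13
The nim-sum is 13 ≠ 0, so this is an N-position: the player to move can win; Arjun has a winning move.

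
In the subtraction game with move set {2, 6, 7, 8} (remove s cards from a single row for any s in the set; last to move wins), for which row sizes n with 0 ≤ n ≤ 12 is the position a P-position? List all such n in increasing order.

0, 1, 4, 5

Grundy values for subtraction set {2, 6, 7, 8}:
g(0) = mex{} = 0
g(1) = mex{} = 0
g(2) = mex{0} = 1
g(3) = mex{0} = 1
g(4) = mex{1} = 0
g(5) = mex{1} = 0
g(6) = mex{0} = 1
g(7) = mex{0} = 1
g(8) = mex{0,1} = 2
g(9) = mex{0,1} = 2
g(10) = mex{0,1,2} = 3
g(11) = mex{0,1,2} = 3
g(12) = mex{0,1,3} = 2
The P-positions (g = 0) in 0..12 are 0, 1, 4, 5.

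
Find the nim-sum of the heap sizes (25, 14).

Write each in binary and XOR column by column:
  11001  (25)
  01110  (14)
  -----
  10111  (23)

23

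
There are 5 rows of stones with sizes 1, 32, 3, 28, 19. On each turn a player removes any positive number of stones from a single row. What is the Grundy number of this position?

Nim-sum: 1 XOR 32 XOR 3 XOR 28 XOR 19 = 45.

45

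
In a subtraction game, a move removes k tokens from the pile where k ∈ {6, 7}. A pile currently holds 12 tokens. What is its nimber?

2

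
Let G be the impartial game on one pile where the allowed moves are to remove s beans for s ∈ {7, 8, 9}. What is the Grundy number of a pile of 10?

1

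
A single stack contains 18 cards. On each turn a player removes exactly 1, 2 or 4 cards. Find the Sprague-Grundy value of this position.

Build the Grundy sequence with g(k) = mex{g(k−s) : s ∈ {1, 2, 4}, s ≤ k}:
k:     0  1  2  3  4  5  6  7  8  9 10 11 12 13 14 15 16 17 18
g(k):  0  1  2  0  1  2  0  1  2  0  1  2  0  1  2  0  1  2  0
So g(18) = 0.

0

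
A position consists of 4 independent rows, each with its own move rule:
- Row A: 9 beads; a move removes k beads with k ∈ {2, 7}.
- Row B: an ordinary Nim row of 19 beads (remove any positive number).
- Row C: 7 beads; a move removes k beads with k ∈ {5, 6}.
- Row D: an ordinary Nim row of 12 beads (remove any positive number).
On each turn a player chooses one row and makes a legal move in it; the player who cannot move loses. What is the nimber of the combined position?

30

For row A, compute g(0), g(1), … with moves {2, 7}:
g(0) = mex{} = 0
g(1) = mex{} = 0
g(2) = mex{0} = 1
g(3) = mex{0} = 1
g(4) = mex{1} = 0
g(5) = mex{1} = 0
g(6) = mex{0} = 1
g(7) = mex{0} = 1
g(8) = mex{0,1} = 2
g(9) = mex{1} = 0
So g(9) = 0.
Row B is a plain Nim row of size 19, so its Grundy value is 19.
Grundy values for row C (subtraction set {5, 6}):
g(0) = mex{} = 0
g(1) = mex{} = 0
g(2) = mex{} = 0
g(3) = mex{} = 0
g(4) = mex{} = 0
g(5) = mex{0} = 1
g(6) = mex{0} = 1
g(7) = mex{0} = 1
So g(7) = 1.
Row D is a plain Nim row of size 12, so its Grundy value is 12.
By the Sprague-Grundy theorem, the Grundy value of a sum of independent games is the XOR of the component values.
Combined value = 0 ⊕ 19 ⊕ 1 ⊕ 12 = 30.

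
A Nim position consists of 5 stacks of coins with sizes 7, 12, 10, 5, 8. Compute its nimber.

Compute the nim-sum pairwise:
7 XOR 12 = 11
11 XOR 10 = 1
1 XOR 5 = 4
4 XOR 8 = 12

12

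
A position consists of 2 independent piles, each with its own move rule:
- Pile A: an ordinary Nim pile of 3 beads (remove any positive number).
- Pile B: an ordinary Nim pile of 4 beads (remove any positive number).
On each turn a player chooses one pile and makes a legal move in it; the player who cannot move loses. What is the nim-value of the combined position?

Pile A is a plain Nim pile of size 3, so its Grundy value is 3.
Pile B is a plain Nim pile of size 4, so its Grundy value is 4.
By the Sprague-Grundy theorem, the Grundy value of a sum of independent games is the XOR of the component values.
Combined value = 3 XOR 4 = 7.

7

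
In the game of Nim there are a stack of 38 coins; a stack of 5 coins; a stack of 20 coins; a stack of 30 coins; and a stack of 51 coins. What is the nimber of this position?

26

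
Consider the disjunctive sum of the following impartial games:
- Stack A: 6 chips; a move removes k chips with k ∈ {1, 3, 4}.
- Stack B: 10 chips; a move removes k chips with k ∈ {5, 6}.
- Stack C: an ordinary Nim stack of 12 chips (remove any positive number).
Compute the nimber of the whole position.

Build the Grundy sequence for stack A with g(k) = mex{g(k−s) : s ∈ {1, 3, 4}, s ≤ k}:
k:     0  1  2  3  4  5  6
g(k):  0  1  0  1  2  3  2
So g(6) = 2.
Grundy values for stack B (subtraction set {5, 6}):
k:     0  1  2  3  4  5  6  7  8  9 10
g(k):  0  0  0  0  0  1  1  1  1  1  2
So g(10) = 2.
Stack C is a plain Nim stack of size 12, so its Grundy value is 12.
The value of a disjunctive sum is the nim-sum of the parts.
Combined value = 2 ⊕ 2 ⊕ 12 = 12.

12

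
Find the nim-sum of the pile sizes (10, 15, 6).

3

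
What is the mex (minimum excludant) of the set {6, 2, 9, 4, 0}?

0 is in the set but 1 is not, so the mex is 1.

1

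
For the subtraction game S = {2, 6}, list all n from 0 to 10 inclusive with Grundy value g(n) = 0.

0, 1, 4, 5, 8, 9

Build the Grundy sequence with g(k) = mex{g(k−s) : s ∈ {2, 6}, s ≤ k}:
k:     0  1  2  3  4  5  6  7  8  9 10
g(k):  0  0  1  1  0  0  1  1  0  0  1
The P-positions (g = 0) in 0..10 are 0, 1, 4, 5, 8, 9.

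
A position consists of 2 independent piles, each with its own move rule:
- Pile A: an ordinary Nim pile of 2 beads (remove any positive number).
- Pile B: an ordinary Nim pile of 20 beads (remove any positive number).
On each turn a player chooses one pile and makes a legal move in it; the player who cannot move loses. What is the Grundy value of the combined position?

22

Pile A is a plain Nim pile of size 2, so its Grundy value is 2.
Pile B is a plain Nim pile of size 20, so its Grundy value is 20.
By the Sprague-Grundy theorem, the Grundy value of a sum of independent games is the XOR of the component values.
Combined value = 2 ⊕ 20 = 22.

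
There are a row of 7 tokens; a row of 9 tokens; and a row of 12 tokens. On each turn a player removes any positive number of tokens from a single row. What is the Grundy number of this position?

Nim-sum: 7 XOR 9 XOR 12 = 2.

2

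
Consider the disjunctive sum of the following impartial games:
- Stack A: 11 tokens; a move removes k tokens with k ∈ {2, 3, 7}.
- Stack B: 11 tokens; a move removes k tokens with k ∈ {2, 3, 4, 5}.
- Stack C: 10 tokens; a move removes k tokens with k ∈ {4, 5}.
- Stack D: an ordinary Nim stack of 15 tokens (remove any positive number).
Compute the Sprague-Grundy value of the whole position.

For stack A, compute g(0), g(1), … with moves {2, 3, 7}:
g(0) = mex{} = 0
g(1) = mex{} = 0
g(2) = mex{0} = 1
g(3) = mex{0} = 1
g(4) = mex{0,1} = 2
g(5) = mex{1} = 0
g(6) = mex{1,2} = 0
g(7) = mex{0,2} = 1
g(8) = mex{0} = 1
g(9) = mex{0,1} = 2
g(10) = mex{1} = 0
g(11) = mex{1,2} = 0
So g(11) = 0.
Build the Grundy sequence for stack B with g(k) = mex{g(k−s) : s ∈ {2, 3, 4, 5}, s ≤ k}:
k:     0  1  2  3  4  5  6  7  8  9 10 11
g(k):  0  0  1  1  2  2  3  0  0  1  1  2
So g(11) = 2.
For stack C, compute g(0), g(1), … with moves {4, 5}:
k:     0  1  2  3  4  5  6  7  8  9 10
g(k):  0  0  0  0  1  1  1  1  2  0  0
So g(10) = 0.
Stack D is a plain Nim stack of size 15, so its Grundy value is 15.
The value of a disjunctive sum is the nim-sum of the parts.
Combined value = 0 ⊕ 2 ⊕ 0 ⊕ 15 = 13.

13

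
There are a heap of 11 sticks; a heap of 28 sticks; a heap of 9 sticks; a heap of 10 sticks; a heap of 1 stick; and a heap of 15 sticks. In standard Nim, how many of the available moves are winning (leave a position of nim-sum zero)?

Bitwise XOR of the heap sizes:
  01011  (11)
  11100  (28)
  01001  (9)
  01010  (10)
  00001  (1)
  01111  (15)
  -----
  11010  (26)
The overall nim-sum is X = 26. A heap of size p has a winning move iff p XOR X < p (reduce it to p XOR X).
  11: 11 XOR 26 = 17 ≥ 11 — no move.
  28: 28 XOR 26 = 6 < 28 — winning move (to 6).
  9: 9 XOR 26 = 19 ≥ 9 — no move.
  10: 10 XOR 26 = 16 ≥ 10 — no move.
  1: 1 XOR 26 = 27 ≥ 1 — no move.
  15: 15 XOR 26 = 21 ≥ 15 — no move.
That gives 1 winning move.

1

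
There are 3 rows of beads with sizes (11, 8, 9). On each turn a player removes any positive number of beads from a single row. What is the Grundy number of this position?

10

Nim-sum: 11 ⊕ 8 ⊕ 9 = 10.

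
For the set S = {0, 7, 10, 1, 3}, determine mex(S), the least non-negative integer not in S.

2

The values 0, 1 are all present; 2 is the first non-negative integer missing from the set.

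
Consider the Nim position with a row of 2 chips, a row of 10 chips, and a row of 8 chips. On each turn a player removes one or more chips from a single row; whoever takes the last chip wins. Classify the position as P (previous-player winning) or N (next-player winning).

P-position

Nim-sum: 2 ^ 10 ^ 8 = 0.
The nim-sum is 0, so this is a P-position: the player to move is in a losing position under optimal play.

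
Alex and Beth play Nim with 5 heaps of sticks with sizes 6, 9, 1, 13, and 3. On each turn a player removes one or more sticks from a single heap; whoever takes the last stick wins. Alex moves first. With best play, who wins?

Beth wins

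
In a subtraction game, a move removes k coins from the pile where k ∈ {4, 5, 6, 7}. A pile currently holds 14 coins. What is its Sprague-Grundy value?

0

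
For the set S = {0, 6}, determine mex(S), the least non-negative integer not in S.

0 is in the set but 1 is not, so the mex is 1.

1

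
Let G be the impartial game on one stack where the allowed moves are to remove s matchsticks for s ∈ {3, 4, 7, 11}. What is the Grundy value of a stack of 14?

4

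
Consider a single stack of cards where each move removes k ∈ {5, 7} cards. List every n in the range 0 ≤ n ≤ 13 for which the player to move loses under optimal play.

0, 1, 2, 3, 4, 12, 13

Grundy values for subtraction set {5, 7}:
k:     0  1  2  3  4  5  6  7  8  9 10 11 12 13
g(k):  0  0  0  0  0  1  1  1  1  1  2  2  0  0
The P-positions (g = 0) in 0..13 are 0, 1, 2, 3, 4, 12, 13.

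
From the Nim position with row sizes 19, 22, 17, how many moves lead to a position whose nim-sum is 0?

3

Nim-sum: 19 ⊕ 22 ⊕ 17 = 20.
The overall nim-sum is X = 20. A row of size p has a winning move iff p XOR X < p (reduce it to p XOR X).
  19: 19 XOR 20 = 7 < 19 — winning move (to 7).
  22: 22 XOR 20 = 2 < 22 — winning move (to 2).
  17: 17 XOR 20 = 5 < 17 — winning move (to 5).
That gives 3 winning moves.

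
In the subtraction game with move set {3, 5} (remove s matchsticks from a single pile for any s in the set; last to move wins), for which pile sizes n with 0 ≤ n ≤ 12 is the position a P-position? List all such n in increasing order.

0, 1, 2, 8, 9, 10

Grundy values for subtraction set {3, 5}:
g(0) = mex{} = 0
g(1) = mex{} = 0
g(2) = mex{} = 0
g(3) = mex{0} = 1
g(4) = mex{0} = 1
g(5) = mex{0} = 1
g(6) = mex{0,1} = 2
g(7) = mex{0,1} = 2
g(8) = mex{1} = 0
g(9) = mex{1,2} = 0
g(10) = mex{1,2} = 0
g(11) = mex{0,2} = 1
g(12) = mex{0,2} = 1
The P-positions (g = 0) in 0..12 are 0, 1, 2, 8, 9, 10.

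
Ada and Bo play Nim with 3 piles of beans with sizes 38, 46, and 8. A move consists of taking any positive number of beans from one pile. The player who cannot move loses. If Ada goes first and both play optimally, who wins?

In binary:
  100110  (38)
  101110  (46)
  001000  (8)
  ------
  000000  (0)
The nim-sum is 0, so this is a P-position: the player to move is in a losing position under optimal play; Ada is about to move from it and so loses — Bo wins.

Bo wins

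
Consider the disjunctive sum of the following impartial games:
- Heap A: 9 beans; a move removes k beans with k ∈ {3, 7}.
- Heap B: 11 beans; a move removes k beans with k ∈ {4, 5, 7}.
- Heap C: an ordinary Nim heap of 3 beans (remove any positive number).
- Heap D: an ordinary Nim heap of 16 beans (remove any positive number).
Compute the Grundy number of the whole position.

For heap A, compute g(0), g(1), … with moves {3, 7}:
k:     0  1  2  3  4  5  6  7  8  9
g(k):  0  0  0  1  1  1  0  2  2  1
So g(9) = 1.
Grundy values for heap B (subtraction set {4, 5, 7}):
k:     0  1  2  3  4  5  6  7  8  9 10 11
g(k):  0  0  0  0  1  1  1  1  2  2  2  0
So g(11) = 0.
Heap C is a plain Nim heap of size 3, so its Grundy value is 3.
Heap D is a plain Nim heap of size 16, so its Grundy value is 16.
By the Sprague-Grundy theorem, the Grundy value of a sum of independent games is the XOR of the component values.
Combined value = 1 XOR 0 XOR 3 XOR 16 = 18.

18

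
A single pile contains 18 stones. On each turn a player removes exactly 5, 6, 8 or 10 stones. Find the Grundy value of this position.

0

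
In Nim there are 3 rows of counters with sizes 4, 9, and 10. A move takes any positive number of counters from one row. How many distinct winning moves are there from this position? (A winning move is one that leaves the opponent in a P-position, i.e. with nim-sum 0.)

Nim-sum: 4 XOR 9 XOR 10 = 7.
The overall nim-sum is X = 7. A row of size p has a winning move iff p XOR X < p (reduce it to p XOR X).
  4: 4 XOR 7 = 3 < 4 — winning move (to 3).
  9: 9 XOR 7 = 14 ≥ 9 — no move.
  10: 10 XOR 7 = 13 ≥ 10 — no move.
That gives 1 winning move.

1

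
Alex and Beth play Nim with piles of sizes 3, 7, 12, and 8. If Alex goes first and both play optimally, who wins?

Bitwise XOR of the heap sizes:
  0011  (3)
  0111  (7)
  1100  (12)
  1000  (8)
  ----
  0000  (0)
The nim-sum is 0, so this is a P-position: the player to move is in a losing position under optimal play; Alex is about to move from it and so loses — Beth wins.

Beth wins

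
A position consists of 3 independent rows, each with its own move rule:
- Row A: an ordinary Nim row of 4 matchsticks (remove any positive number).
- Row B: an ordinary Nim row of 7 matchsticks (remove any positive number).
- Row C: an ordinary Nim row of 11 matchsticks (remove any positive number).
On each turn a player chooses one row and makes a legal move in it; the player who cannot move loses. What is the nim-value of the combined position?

8

Row A is a plain Nim row of size 4, so its Grundy value is 4.
Row B is a plain Nim row of size 7, so its Grundy value is 7.
Row C is a plain Nim row of size 11, so its Grundy value is 11.
By the Sprague-Grundy theorem, the Grundy value of a sum of independent games is the XOR of the component values.
Combined value = 4 XOR 7 XOR 11 = 8.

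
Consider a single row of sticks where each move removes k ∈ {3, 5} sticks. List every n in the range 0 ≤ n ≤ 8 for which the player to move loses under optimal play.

0, 1, 2, 8

Compute g(0), g(1), … for moves {3, 5}:
k:     0  1  2  3  4  5  6  7  8
g(k):  0  0  0  1  1  1  2  2  0
The P-positions (g = 0) in 0..8 are 0, 1, 2, 8.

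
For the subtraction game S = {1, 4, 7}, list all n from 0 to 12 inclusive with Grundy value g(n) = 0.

Build the Grundy sequence with g(k) = mex{g(k−s) : s ∈ {1, 4, 7}, s ≤ k}:
k:     0  1  2  3  4  5  6  7  8  9 10 11 12
g(k):  0  1  0  1  2  0  1  2  0  1  0  1  2
The P-positions (g = 0) in 0..12 are 0, 2, 5, 8, 10.

0, 2, 5, 8, 10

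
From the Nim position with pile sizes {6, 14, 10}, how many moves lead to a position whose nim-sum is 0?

3

Bitwise XOR of the heap sizes:
  0110  (6)
  1110  (14)
  1010  (10)
  ----
  0010  (2)
The overall nim-sum is X = 2. A pile of size p has a winning move iff p XOR X < p (reduce it to p XOR X).
  6: 6 XOR 2 = 4 < 6 — winning move (to 4).
  14: 14 XOR 2 = 12 < 14 — winning move (to 12).
  10: 10 XOR 2 = 8 < 10 — winning move (to 8).
That gives 3 winning moves.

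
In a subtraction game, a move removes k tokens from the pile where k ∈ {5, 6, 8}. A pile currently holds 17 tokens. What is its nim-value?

0

Compute g(0), g(1), … for moves {5, 6, 8}:
k:     0  1  2  3  4  5  6  7  8  9 10 11 12 13 14 15 16 17
g(k):  0  0  0  0  0  1  1  1  1  1  2  2  2  0  0  0  0  0
So g(17) = 0.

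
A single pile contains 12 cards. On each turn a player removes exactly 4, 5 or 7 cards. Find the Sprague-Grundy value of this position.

Build the Grundy sequence with g(k) = mex{g(k−s) : s ∈ {4, 5, 7}, s ≤ k}:
k:     0  1  2  3  4  5  6  7  8  9 10 11 12
g(k):  0  0  0  0  1  1  1  1  2  2  2  0  0
So g(12) = 0.

0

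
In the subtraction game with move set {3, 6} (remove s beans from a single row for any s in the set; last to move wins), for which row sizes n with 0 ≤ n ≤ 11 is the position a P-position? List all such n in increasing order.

0, 1, 2, 9, 10, 11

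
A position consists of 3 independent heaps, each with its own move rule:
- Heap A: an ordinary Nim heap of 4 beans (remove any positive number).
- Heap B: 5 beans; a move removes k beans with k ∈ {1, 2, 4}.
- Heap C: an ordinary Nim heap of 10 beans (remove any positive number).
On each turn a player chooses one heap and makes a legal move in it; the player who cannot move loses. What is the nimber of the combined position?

12

Heap A is a plain Nim heap of size 4, so its Grundy value is 4.
For heap B, compute g(0), g(1), … with moves {1, 2, 4}:
g(0) = mex{} = 0
g(1) = mex{0} = 1
g(2) = mex{0,1} = 2
g(3) = mex{1,2} = 0
g(4) = mex{0,2} = 1
g(5) = mex{0,1} = 2
So g(5) = 2.
Heap C is a plain Nim heap of size 10, so its Grundy value is 10.
The value of a disjunctive sum is the nim-sum of the parts.
Combined value = 4 XOR 2 XOR 10 = 12.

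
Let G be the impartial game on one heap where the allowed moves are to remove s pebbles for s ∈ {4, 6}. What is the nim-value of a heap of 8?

2

Grundy values for subtraction set {4, 6}:
k:     0  1  2  3  4  5  6  7  8
g(k):  0  0  0  0  1  1  1  1  2
So g(8) = 2.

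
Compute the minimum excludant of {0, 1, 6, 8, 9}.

2

The values 0, 1 are all present; 2 is the first non-negative integer missing from the set.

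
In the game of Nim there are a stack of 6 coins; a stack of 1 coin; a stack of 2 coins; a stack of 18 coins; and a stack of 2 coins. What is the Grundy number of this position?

21

Compute the nim-sum pairwise:
6 XOR 1 = 7
7 XOR 2 = 5
5 XOR 18 = 23
23 XOR 2 = 21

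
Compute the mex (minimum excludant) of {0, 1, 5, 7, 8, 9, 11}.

2

The values 0, 1 are all present; 2 is the first non-negative integer missing from the set.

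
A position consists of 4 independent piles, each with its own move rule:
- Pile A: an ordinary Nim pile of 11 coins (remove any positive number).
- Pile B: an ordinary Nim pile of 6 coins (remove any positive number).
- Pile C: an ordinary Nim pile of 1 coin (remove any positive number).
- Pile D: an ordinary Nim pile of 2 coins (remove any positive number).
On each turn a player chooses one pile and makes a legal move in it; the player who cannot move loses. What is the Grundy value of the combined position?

14

Pile A is a plain Nim pile of size 11, so its Grundy value is 11.
Pile B is a plain Nim pile of size 6, so its Grundy value is 6.
Pile C is a plain Nim pile of size 1, so its Grundy value is 1.
Pile D is a plain Nim pile of size 2, so its Grundy value is 2.
The value of a disjunctive sum is the nim-sum of the parts.
Combined value = 11 XOR 6 XOR 1 XOR 2 = 14.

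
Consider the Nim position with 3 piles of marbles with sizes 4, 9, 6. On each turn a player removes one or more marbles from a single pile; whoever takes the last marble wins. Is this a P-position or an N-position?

Write each in binary and XOR column by column:
  0100  (4)
  1001  (9)
  0110  (6)
  ----
  1011  (11)
The nim-sum is 11 ≠ 0, so this is an N-position: the player to move can win.

N-position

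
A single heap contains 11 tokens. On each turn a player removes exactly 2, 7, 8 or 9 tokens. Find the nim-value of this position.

3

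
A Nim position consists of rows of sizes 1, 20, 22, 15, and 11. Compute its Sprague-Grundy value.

7

Nim-sum: 1 ^ 20 ^ 22 ^ 15 ^ 11 = 7.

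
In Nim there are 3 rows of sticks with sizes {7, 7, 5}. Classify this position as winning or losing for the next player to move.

Winning position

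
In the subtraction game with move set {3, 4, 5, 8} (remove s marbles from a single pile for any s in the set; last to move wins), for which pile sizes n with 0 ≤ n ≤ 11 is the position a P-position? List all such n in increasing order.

0, 1, 2, 11

Build the Grundy sequence with g(k) = mex{g(k−s) : s ∈ {3, 4, 5, 8}, s ≤ k}:
g(0) = mex{} = 0
g(1) = mex{} = 0
g(2) = mex{} = 0
g(3) = mex{0} = 1
g(4) = mex{0} = 1
g(5) = mex{0} = 1
g(6) = mex{0,1} = 2
g(7) = mex{0,1} = 2
g(8) = mex{0,1} = 2
g(9) = mex{0,1,2} = 3
g(10) = mex{0,1,2} = 3
g(11) = mex{1,2} = 0
The P-positions (g = 0) in 0..11 are 0, 1, 2, 11.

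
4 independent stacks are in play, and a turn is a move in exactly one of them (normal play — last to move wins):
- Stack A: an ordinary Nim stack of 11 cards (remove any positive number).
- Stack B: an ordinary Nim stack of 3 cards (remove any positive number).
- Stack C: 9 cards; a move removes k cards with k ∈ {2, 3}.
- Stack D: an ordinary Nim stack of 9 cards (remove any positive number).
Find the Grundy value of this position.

3

Stack A is a plain Nim stack of size 11, so its Grundy value is 11.
Stack B is a plain Nim stack of size 3, so its Grundy value is 3.
Build the Grundy sequence for stack C with g(k) = mex{g(k−s) : s ∈ {2, 3}, s ≤ k}:
g(0) = mex{} = 0
g(1) = mex{} = 0
g(2) = mex{0} = 1
g(3) = mex{0} = 1
g(4) = mex{0,1} = 2
g(5) = mex{1} = 0
g(6) = mex{1,2} = 0
g(7) = mex{0,2} = 1
g(8) = mex{0} = 1
g(9) = mex{0,1} = 2
So g(9) = 2.
Stack D is a plain Nim stack of size 9, so its Grundy value is 9.
The value of a disjunctive sum is the nim-sum of the parts.
Combined value = 11 XOR 3 XOR 2 XOR 9 = 3.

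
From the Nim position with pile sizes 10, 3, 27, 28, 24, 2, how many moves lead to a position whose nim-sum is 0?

3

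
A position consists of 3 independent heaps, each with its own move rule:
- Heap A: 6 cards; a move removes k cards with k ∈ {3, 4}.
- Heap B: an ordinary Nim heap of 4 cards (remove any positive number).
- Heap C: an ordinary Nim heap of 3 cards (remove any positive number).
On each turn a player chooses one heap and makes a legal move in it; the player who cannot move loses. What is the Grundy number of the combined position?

5

Grundy values for heap A (subtraction set {3, 4}):
k:     0  1  2  3  4  5  6
g(k):  0  0  0  1  1  1  2
So g(6) = 2.
Heap B is a plain Nim heap of size 4, so its Grundy value is 4.
Heap C is a plain Nim heap of size 3, so its Grundy value is 3.
By the Sprague-Grundy theorem, the Grundy value of a sum of independent games is the XOR of the component values.
Combined value = 2 ⊕ 4 ⊕ 3 = 5.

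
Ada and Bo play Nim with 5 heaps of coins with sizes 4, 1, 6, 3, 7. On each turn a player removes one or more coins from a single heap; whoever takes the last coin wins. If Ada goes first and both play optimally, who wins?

Ada wins

Compute the nim-sum pairwise:
4 XOR 1 = 5
5 XOR 6 = 3
3 XOR 3 = 0
0 XOR 7 = 7
The nim-sum is 7 ≠ 0, so this is an N-position: the player to move can win; Ada has a winning move.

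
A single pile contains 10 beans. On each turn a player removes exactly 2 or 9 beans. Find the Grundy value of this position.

1

Grundy values for subtraction set {2, 9}:
k:     0  1  2  3  4  5  6  7  8  9 10
g(k):  0  0  1  1  0  0  1  1  0  2  1
So g(10) = 1.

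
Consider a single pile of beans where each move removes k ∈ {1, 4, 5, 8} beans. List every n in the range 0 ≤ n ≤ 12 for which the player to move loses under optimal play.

0, 2, 9, 11

Build the Grundy sequence with g(k) = mex{g(k−s) : s ∈ {1, 4, 5, 8}, s ≤ k}:
k:     0  1  2  3  4  5  6  7  8  9 10 11 12
g(k):  0  1  0  1  2  3  2  3  4  0  1  0  1
The P-positions (g = 0) in 0..12 are 0, 2, 9, 11.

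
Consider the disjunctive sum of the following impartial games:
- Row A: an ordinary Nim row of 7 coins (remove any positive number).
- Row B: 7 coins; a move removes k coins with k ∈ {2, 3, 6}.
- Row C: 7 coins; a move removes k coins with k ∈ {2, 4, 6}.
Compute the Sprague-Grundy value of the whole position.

5

Row A is a plain Nim row of size 7, so its Grundy value is 7.
For row B, compute g(0), g(1), … with moves {2, 3, 6}:
g(0) = mex{} = 0
g(1) = mex{} = 0
g(2) = mex{0} = 1
g(3) = mex{0} = 1
g(4) = mex{0,1} = 2
g(5) = mex{1} = 0
g(6) = mex{0,1,2} = 3
g(7) = mex{0,2} = 1
So g(7) = 1.
Build the Grundy sequence for row C with g(k) = mex{g(k−s) : s ∈ {2, 4, 6}, s ≤ k}:
g(0) = mex{} = 0
g(1) = mex{} = 0
g(2) = mex{0} = 1
g(3) = mex{0} = 1
g(4) = mex{0,1} = 2
g(5) = mex{0,1} = 2
g(6) = mex{0,1,2} = 3
g(7) = mex{0,1,2} = 3
So g(7) = 3.
The value of a disjunctive sum is the nim-sum of the parts.
Combined value = 7 XOR 1 XOR 3 = 5.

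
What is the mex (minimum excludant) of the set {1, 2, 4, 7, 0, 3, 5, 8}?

6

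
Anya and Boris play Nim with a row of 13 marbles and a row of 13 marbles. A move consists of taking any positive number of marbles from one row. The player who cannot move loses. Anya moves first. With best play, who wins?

Boris wins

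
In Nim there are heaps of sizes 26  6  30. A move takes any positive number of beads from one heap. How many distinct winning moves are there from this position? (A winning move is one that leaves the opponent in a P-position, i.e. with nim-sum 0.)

3

Nim-sum: 26 ^ 6 ^ 30 = 2.
The overall nim-sum is X = 2. A heap of size p has a winning move iff p XOR X < p (reduce it to p XOR X).
  26: 26 XOR 2 = 24 < 26 — winning move (to 24).
  6: 6 XOR 2 = 4 < 6 — winning move (to 4).
  30: 30 XOR 2 = 28 < 30 — winning move (to 28).
That gives 3 winning moves.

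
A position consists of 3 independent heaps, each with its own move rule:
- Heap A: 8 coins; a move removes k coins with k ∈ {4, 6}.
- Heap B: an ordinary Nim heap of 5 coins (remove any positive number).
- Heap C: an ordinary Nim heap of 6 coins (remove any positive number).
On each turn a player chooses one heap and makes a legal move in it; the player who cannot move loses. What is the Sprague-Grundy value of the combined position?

Build the Grundy sequence for heap A with g(k) = mex{g(k−s) : s ∈ {4, 6}, s ≤ k}:
k:     0  1  2  3  4  5  6  7  8
g(k):  0  0  0  0  1  1  1  1  2
So g(8) = 2.
Heap B is a plain Nim heap of size 5, so its Grundy value is 5.
Heap C is a plain Nim heap of size 6, so its Grundy value is 6.
The value of a disjunctive sum is the nim-sum of the parts.
Combined value = 2 XOR 5 XOR 6 = 1.

1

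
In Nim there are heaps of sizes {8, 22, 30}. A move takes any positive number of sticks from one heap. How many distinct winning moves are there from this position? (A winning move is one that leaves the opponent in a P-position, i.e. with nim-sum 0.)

Write each in binary and XOR column by column:
  01000  (8)
  10110  (22)
  11110  (30)
  -----
  00000  (0)
The nim-sum is already 0, so every move leaves a nonzero nim-sum — there are no winning moves.

0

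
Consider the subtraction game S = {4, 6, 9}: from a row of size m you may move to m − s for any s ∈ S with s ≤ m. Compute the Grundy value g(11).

2

Compute g(0), g(1), … for moves {4, 6, 9}:
g(0) = mex{} = 0
g(1) = mex{} = 0
g(2) = mex{} = 0
g(3) = mex{} = 0
g(4) = mex{0} = 1
g(5) = mex{0} = 1
g(6) = mex{0} = 1
g(7) = mex{0} = 1
g(8) = mex{0,1} = 2
g(9) = mex{0,1} = 2
g(10) = mex{0,1} = 2
g(11) = mex{0,1} = 2
So g(11) = 2.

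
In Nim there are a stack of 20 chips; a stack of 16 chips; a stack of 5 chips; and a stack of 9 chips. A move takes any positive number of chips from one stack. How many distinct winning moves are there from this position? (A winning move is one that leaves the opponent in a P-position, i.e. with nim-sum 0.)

1

Bitwise XOR of the heap sizes:
  10100  (20)
  10000  (16)
  00101  (5)
  01001  (9)
  -----
  01000  (8)
The overall nim-sum is X = 8. A stack of size p has a winning move iff p XOR X < p (reduce it to p XOR X).
  20: 20 XOR 8 = 28 ≥ 20 — no move.
  16: 16 XOR 8 = 24 ≥ 16 — no move.
  5: 5 XOR 8 = 13 ≥ 5 — no move.
  9: 9 XOR 8 = 1 < 9 — winning move (to 1).
That gives 1 winning move.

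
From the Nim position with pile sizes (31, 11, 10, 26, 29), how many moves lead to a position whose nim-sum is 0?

3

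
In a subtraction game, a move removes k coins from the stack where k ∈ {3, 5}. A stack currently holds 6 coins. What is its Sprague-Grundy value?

2

Compute g(0), g(1), … for moves {3, 5}:
g(0) = mex{} = 0
g(1) = mex{} = 0
g(2) = mex{} = 0
g(3) = mex{0} = 1
g(4) = mex{0} = 1
g(5) = mex{0} = 1
g(6) = mex{0,1} = 2
So g(6) = 2.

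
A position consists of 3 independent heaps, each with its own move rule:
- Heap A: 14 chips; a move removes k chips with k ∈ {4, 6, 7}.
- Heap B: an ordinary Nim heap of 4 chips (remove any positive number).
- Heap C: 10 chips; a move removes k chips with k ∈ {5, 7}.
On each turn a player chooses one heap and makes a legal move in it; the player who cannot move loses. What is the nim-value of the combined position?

6

Build the Grundy sequence for heap A with g(k) = mex{g(k−s) : s ∈ {4, 6, 7}, s ≤ k}:
g(0) = mex{} = 0
g(1) = mex{} = 0
g(2) = mex{} = 0
g(3) = mex{} = 0
g(4) = mex{0} = 1
g(5) = mex{0} = 1
g(6) = mex{0} = 1
g(7) = mex{0} = 1
g(8) = mex{0,1} = 2
g(9) = mex{0,1} = 2
g(10) = mex{0,1} = 2
g(11) = mex{1} = 0
g(12) = mex{1,2} = 0
g(13) = mex{1,2} = 0
g(14) = mex{1,2} = 0
So g(14) = 0.
Heap B is a plain Nim heap of size 4, so its Grundy value is 4.
Grundy values for heap C (subtraction set {5, 7}):
k:     0  1  2  3  4  5  6  7  8  9 10
g(k):  0  0  0  0  0  1  1  1  1  1  2
So g(10) = 2.
By the Sprague-Grundy theorem, the Grundy value of a sum of independent games is the XOR of the component values.
Combined value = 0 ⊕ 4 ⊕ 2 = 6.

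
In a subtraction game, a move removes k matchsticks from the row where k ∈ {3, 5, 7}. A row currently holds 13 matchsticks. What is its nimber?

Compute g(0), g(1), … for moves {3, 5, 7}:
k:     0  1  2  3  4  5  6  7  8  9 10 11 12 13
g(k):  0  0  0  1  1  1  2  2  2  3  0  0  0  1
So g(13) = 1.

1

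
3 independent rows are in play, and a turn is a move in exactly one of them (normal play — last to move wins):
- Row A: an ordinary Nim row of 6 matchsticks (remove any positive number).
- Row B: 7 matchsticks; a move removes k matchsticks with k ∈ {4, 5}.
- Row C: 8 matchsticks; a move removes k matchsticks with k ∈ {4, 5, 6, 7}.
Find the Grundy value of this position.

Row A is a plain Nim row of size 6, so its Grundy value is 6.
Build the Grundy sequence for row B with g(k) = mex{g(k−s) : s ∈ {4, 5}, s ≤ k}:
g(0) = mex{} = 0
g(1) = mex{} = 0
g(2) = mex{} = 0
g(3) = mex{} = 0
g(4) = mex{0} = 1
g(5) = mex{0} = 1
g(6) = mex{0} = 1
g(7) = mex{0} = 1
So g(7) = 1.
For row C, compute g(0), g(1), … with moves {4, 5, 6, 7}:
g(0) = mex{} = 0
g(1) = mex{} = 0
g(2) = mex{} = 0
g(3) = mex{} = 0
g(4) = mex{0} = 1
g(5) = mex{0} = 1
g(6) = mex{0} = 1
g(7) = mex{0} = 1
g(8) = mex{0,1} = 2
So g(8) = 2.
By the Sprague-Grundy theorem, the Grundy value of a sum of independent games is the XOR of the component values.
Combined value = 6 XOR 1 XOR 2 = 5.

5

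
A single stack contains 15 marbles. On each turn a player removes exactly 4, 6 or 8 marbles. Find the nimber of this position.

0

Build the Grundy sequence with g(k) = mex{g(k−s) : s ∈ {4, 6, 8}, s ≤ k}:
k:     0  1  2  3  4  5  6  7  8  9 10 11 12 13 14 15
g(k):  0  0  0  0  1  1  1  1  2  2  2  2  0  0  0  0
So g(15) = 0.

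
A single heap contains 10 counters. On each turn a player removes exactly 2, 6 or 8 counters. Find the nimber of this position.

Compute g(0), g(1), … for moves {2, 6, 8}:
g(0) = mex{} = 0
g(1) = mex{} = 0
g(2) = mex{0} = 1
g(3) = mex{0} = 1
g(4) = mex{1} = 0
g(5) = mex{1} = 0
g(6) = mex{0} = 1
g(7) = mex{0} = 1
g(8) = mex{0,1} = 2
g(9) = mex{0,1} = 2
g(10) = mex{0,1,2} = 3
So g(10) = 3.

3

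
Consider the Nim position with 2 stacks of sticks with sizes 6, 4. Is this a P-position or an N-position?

Bitwise XOR of the heap sizes:
  110  (6)
  100  (4)
  ---
  010  (2)
The nim-sum is 2 ≠ 0, so this is an N-position: the player to move can win.

N-position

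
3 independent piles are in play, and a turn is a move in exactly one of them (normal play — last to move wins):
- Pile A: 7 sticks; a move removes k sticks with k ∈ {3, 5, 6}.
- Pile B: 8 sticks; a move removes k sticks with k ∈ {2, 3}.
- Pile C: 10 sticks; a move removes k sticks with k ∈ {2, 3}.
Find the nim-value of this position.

3

Grundy values for pile A (subtraction set {3, 5, 6}):
g(0) = mex{} = 0
g(1) = mex{} = 0
g(2) = mex{} = 0
g(3) = mex{0} = 1
g(4) = mex{0} = 1
g(5) = mex{0} = 1
g(6) = mex{0,1} = 2
g(7) = mex{0,1} = 2
So g(7) = 2.
Grundy values for pile B (subtraction set {2, 3}):
g(0) = mex{} = 0
g(1) = mex{} = 0
g(2) = mex{0} = 1
g(3) = mex{0} = 1
g(4) = mex{0,1} = 2
g(5) = mex{1} = 0
g(6) = mex{1,2} = 0
g(7) = mex{0,2} = 1
g(8) = mex{0} = 1
So g(8) = 1.
For pile C, compute g(0), g(1), … with moves {2, 3}:
g(0) = mex{} = 0
g(1) = mex{} = 0
g(2) = mex{0} = 1
g(3) = mex{0} = 1
g(4) = mex{0,1} = 2
g(5) = mex{1} = 0
g(6) = mex{1,2} = 0
g(7) = mex{0,2} = 1
g(8) = mex{0} = 1
g(9) = mex{0,1} = 2
g(10) = mex{1} = 0
So g(10) = 0.
The value of a disjunctive sum is the nim-sum of the parts.
Combined value = 2 XOR 1 XOR 0 = 3.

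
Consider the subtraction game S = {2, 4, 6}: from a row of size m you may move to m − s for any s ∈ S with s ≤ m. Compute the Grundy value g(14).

Grundy values for subtraction set {2, 4, 6}:
k:     0  1  2  3  4  5  6  7  8  9 10 11 12 13 14
g(k):  0  0  1  1  2  2  3  3  0  0  1  1  2  2  3
So g(14) = 3.

3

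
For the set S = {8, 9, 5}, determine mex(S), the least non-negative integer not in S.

0 is not in the set, so the mex is 0.

0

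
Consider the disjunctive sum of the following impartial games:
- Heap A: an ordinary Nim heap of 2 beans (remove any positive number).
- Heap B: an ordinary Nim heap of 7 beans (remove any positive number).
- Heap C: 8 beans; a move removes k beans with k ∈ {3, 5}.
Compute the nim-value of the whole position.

Heap A is a plain Nim heap of size 2, so its Grundy value is 2.
Heap B is a plain Nim heap of size 7, so its Grundy value is 7.
Grundy values for heap C (subtraction set {3, 5}):
g(0) = mex{} = 0
g(1) = mex{} = 0
g(2) = mex{} = 0
g(3) = mex{0} = 1
g(4) = mex{0} = 1
g(5) = mex{0} = 1
g(6) = mex{0,1} = 2
g(7) = mex{0,1} = 2
g(8) = mex{1} = 0
So g(8) = 0.
The value of a disjunctive sum is the nim-sum of the parts.
Combined value = 2 XOR 7 XOR 0 = 5.

5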